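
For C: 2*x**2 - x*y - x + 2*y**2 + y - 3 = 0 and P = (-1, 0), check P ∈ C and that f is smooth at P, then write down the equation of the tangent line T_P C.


Tangent line at P: -5*x + 2*y - 5 = 0.

Step 1: f(-1, 0) = 0, so P lies on C.
Step 2: partial derivatives
  f_x(x, y) = 4*x - y - 1, f_y(x, y) = -x + 4*y + 1.
  f_x(P) = -5, f_y(P) = 2 (gradient nonzero, so P is smooth).
Step 3: tangent line at P: -5·(x − -1) + 2·(y − 0) = 0.
Expanding: -5*x + 2*y - 5 = 0.


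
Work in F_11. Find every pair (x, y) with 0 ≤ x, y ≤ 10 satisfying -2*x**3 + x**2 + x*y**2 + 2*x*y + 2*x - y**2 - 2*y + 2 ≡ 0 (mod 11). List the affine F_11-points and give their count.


Affine F_11-points: {(0, 4), (0, 5), (3, 4), (3, 5), (7, 10)}; count = 5.

For each of the 121 pairs (x, y) ∈ F_11², evaluate f(x, y) mod 11. Record the zeros.
  x = 0: [0↦2, 1↦10, 2↦5, 3↦9, 4↦0, 5↦0, 6↦9, 7↦5, 8↦10, 9↦2, 10↦3]  zeros at y ∈ {4, 5}
  x = 1: [0↦3, 1↦3, 2↦3, 3↦3, 4↦3, 5↦3, 6↦3, 7↦3, 8↦3, 9↦3, 10↦3]  zeros at y ∈ ∅
  x = 2: [0↦5, 1↦8, 2↦2, 3↦9, 4↦7, 5↦7, 6↦9, 7↦2, 8↦8, 9↦5, 10↦4]  zeros at y ∈ ∅
  x = 3: [0↦7, 1↦2, 2↦1, 3↦4, 4↦0, 5↦0, 6↦4, 7↦1, 8↦2, 9↦7, 10↦5]  zeros at y ∈ {4, 5}
  x = 4: [0↦8, 1↦6, 2↦10, 3↦9, 4↦3, 5↦3, 6↦9, 7↦10, 8↦6, 9↦8, 10↦5]  zeros at y ∈ ∅
  x = 5: [0↦7, 1↦8, 2↦6, 3↦1, 4↦4, 5↦4, 6↦1, 7↦6, 8↦8, 9↦7, 10↦3]  zeros at y ∈ ∅
  x = 6: [0↦3, 1↦7, 2↦10, 3↦1, 4↦2, 5↦2, 6↦1, 7↦10, 8↦7, 9↦3, 10↦9]  zeros at y ∈ ∅
  x = 7: [0↦6, 1↦2, 2↦10, 3↦8, 4↦7, 5↦7, 6↦8, 7↦10, 8↦2, 9↦6, 10↦0]  zeros at y ∈ {10}
  x = 8: [0↦4, 1↦3, 2↦5, 3↦10, 4↦7, 5↦7, 6↦10, 7↦5, 8↦3, 9↦4, 10↦8]  zeros at y ∈ ∅
  x = 9: [0↦7, 1↦9, 2↦5, 3↦6, 4↦1, 5↦1, 6↦6, 7↦5, 8↦9, 9↦7, 10↦10]  zeros at y ∈ ∅
  x = 10: [0↦3, 1↦8, 2↦9, 3↦6, 4↦10, 5↦10, 6↦6, 7↦9, 8↦8, 9↦3, 10↦5]  zeros at y ∈ ∅
Collecting zeros: affine points = {(0, 4), (0, 5), (3, 4), (3, 5), (7, 10)}.
Total count |C(F_11)_aff| = 5.


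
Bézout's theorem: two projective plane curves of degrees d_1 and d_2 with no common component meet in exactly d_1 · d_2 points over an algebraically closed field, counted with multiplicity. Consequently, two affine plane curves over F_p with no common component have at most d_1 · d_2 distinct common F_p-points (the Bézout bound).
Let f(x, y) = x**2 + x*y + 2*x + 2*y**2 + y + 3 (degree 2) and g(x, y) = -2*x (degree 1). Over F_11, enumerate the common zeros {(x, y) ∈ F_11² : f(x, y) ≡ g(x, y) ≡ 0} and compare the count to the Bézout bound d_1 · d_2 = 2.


Common zeros: ∅; count = 0; Bézout bound = 2.

deg(f) = 2, deg(g) = 1, so Bézout bound = 2.
Scan x ∈ F_11. For each x, list the y ∈ F_11 with f(x, y) ≡ 0 and those with g(x, y) ≡ 0 (mod 11); the common zeros in that column are the intersection.
  x = 0: f ≡ 0 at y ∈ ∅; g ≡ 0 at y ∈ {0, 1, 2, 3, 4, 5, 6, 7, 8, 9, 10}; common: ∅.
  x = 1: f ≡ 0 at y ∈ {5}; g ≡ 0 at y ∈ ∅; common: ∅.
  x = 2: f ≡ 0 at y ∈ {0, 4}; g ≡ 0 at y ∈ ∅; common: ∅.
  x = 3: f ≡ 0 at y ∈ {4, 5}; g ≡ 0 at y ∈ ∅; common: ∅.
  x = 4: f ≡ 0 at y ∈ ∅; g ≡ 0 at y ∈ ∅; common: ∅.
  x = 5: f ≡ 0 at y ∈ ∅; g ≡ 0 at y ∈ ∅; common: ∅.
  x = 6: f ≡ 0 at y ∈ {6, 7}; g ≡ 0 at y ∈ ∅; common: ∅.
  x = 7: f ≡ 0 at y ∈ {0, 7}; g ≡ 0 at y ∈ ∅; common: ∅.
  x = 8: f ≡ 0 at y ∈ {6}; g ≡ 0 at y ∈ ∅; common: ∅.
  x = 9: f ≡ 0 at y ∈ ∅; g ≡ 0 at y ∈ ∅; common: ∅.
  x = 10: f ≡ 0 at y ∈ ∅; g ≡ 0 at y ∈ ∅; common: ∅.
Collecting: common zeros = ∅, so the count is 0.
Comparison with the Bézout bound: 0 ≤ 2 = deg(f)·deg(g), as expected for curves with no common component (the affine F_11-count falls short of the bound because intersections may lie at infinity, over extension fields, or carry multiplicity).


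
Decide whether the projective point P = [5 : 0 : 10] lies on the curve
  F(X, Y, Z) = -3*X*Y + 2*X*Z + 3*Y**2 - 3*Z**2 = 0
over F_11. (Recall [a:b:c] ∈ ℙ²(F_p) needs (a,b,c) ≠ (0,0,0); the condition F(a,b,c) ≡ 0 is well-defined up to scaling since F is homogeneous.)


F(5,0,10) ≡ 9 (mod 11); P is NOT on the curve.

Evaluate F(5, 0, 10) term-by-term (mod 11).
  -3*X*Y ↦ -3·5·0·1 = 0
  2*X*Z ↦ 2·5·1·10 = 100
  3*Y**2 ↦ 3·1·0·1 = 0
  -3*Z**2 ↦ -3·1·1·100 = -300
Sum: F(5, 0, 10) = (0) + (100) + (0) + (-300) = -200.
Reducing mod 11: -200 ≡ 9 (mod 11).
Since F(a, b, c) ≡ 9 ≠ 0 (mod 11), P does NOT lie on the curve.


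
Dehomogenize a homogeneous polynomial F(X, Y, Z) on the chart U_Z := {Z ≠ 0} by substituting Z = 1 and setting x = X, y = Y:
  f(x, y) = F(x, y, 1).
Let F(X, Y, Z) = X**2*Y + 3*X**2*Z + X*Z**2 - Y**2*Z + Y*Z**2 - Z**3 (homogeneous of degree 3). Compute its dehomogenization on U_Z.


f(x, y) = x**2*y + 3*x**2 + x - y**2 + y - 1

On U_Z we set Z = 1. Each monomial c·X^i·Y^j·Z^k in F becomes c·x^i·y^j·1^k = c·x^i·y^j.
Substituting Z = 1: F(X, Y, 1) = x**2*y + 3*x**2 + x - y**2 + y - 1.
Note: deg(f) ≤ deg(F) = 3; strict inequality happens when F is divisible by Z (lost terms).


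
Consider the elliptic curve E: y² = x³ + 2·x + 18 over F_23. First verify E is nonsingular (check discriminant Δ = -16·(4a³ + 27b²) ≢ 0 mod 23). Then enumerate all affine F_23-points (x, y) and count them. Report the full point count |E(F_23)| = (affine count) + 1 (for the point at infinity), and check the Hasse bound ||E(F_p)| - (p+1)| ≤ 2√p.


Affine points = {(0, 8), (0, 15), (6, 4), (6, 19), (9, 11), (9, 12), (10, 7), (10, 16), (16, 11), (16, 12), (20, 10), (20, 13), (21, 11), (21, 12)}; affine count = 14; |E(F_23)| = 15.

Discriminant check: Δ ∝ 4a³ + 27b² = 4·2³ + 27·18² = 4·8 + 27·324 ≡ 17 (mod 23). Nonzero ⇒ E is nonsingular.
For each x ∈ F_23, compute rhs = x³ + 2·x + 18 mod 23, then count y ∈ F_23 with y² ≡ rhs.
  x = 0: rhs = 18, matching y values: 8, 15 (2 points).
  x = 1: rhs = 21, matching y values: none (0 points).
  x = 2: rhs = 7, matching y values: none (0 points).
  x = 3: rhs = 5, matching y values: none (0 points).
  x = 4: rhs = 21, matching y values: none (0 points).
  x = 5: rhs = 15, matching y values: none (0 points).
  x = 6: rhs = 16, matching y values: 4, 19 (2 points).
  x = 7: rhs = 7, matching y values: none (0 points).
  x = 8: rhs = 17, matching y values: none (0 points).
  x = 9: rhs = 6, matching y values: 11, 12 (2 points).
  x = 10: rhs = 3, matching y values: 7, 16 (2 points).
  x = 11: rhs = 14, matching y values: none (0 points).
  x = 12: rhs = 22, matching y values: none (0 points).
  x = 13: rhs = 10, matching y values: none (0 points).
  x = 14: rhs = 7, matching y values: none (0 points).
  x = 15: rhs = 19, matching y values: none (0 points).
  x = 16: rhs = 6, matching y values: 11, 12 (2 points).
  x = 17: rhs = 20, matching y values: none (0 points).
  x = 18: rhs = 21, matching y values: none (0 points).
  x = 19: rhs = 15, matching y values: none (0 points).
  x = 20: rhs = 8, matching y values: 10, 13 (2 points).
  x = 21: rhs = 6, matching y values: 11, 12 (2 points).
  x = 22: rhs = 15, matching y values: none (0 points).
Total affine count: 14.
Full point count |E(F_23)| = 14 + 1 = 15.
Hasse bound: |15 − (23+1)| = |-9| = 9 ≤ 2√23 ≈ 9.5917 ✓.


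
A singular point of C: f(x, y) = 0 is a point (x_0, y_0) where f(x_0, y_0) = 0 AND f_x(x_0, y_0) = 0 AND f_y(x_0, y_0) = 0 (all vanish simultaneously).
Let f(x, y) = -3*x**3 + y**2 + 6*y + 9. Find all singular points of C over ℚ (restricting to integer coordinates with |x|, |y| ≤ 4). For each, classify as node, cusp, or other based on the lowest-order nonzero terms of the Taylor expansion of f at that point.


Singular points: {(0, -3)}; classification: cusp.

Compute partial derivatives:
  f_x = -9*x**2.
  f_y = 2*y + 6.
Scan x_0 ∈ {−4, ..., 4}. For each x_0, f_y(x_0, y) is a polynomial in y; find its integer roots y ∈ {−4, ..., 4}, then test f_x and f at those candidates.
  x = -4: f_y(-4, y) = 2*y + 6; vanishes at y ∈ {-3}. (-4, -3): f_x = -144 ≠ 0.
  x = -3: f_y(-3, y) = 2*y + 6; vanishes at y ∈ {-3}. (-3, -3): f_x = -81 ≠ 0.
  x = -2: f_y(-2, y) = 2*y + 6; vanishes at y ∈ {-3}. (-2, -3): f_x = -36 ≠ 0.
  x = -1: f_y(-1, y) = 2*y + 6; vanishes at y ∈ {-3}. (-1, -3): f_x = -9 ≠ 0.
  x = 0: f_y(0, y) = 2*y + 6; vanishes at y ∈ {-3}. (0, -3): f_x = 0, f = 0 — SINGULAR.
  x = 1: f_y(1, y) = 2*y + 6; vanishes at y ∈ {-3}. (1, -3): f_x = -9 ≠ 0.
  x = 2: f_y(2, y) = 2*y + 6; vanishes at y ∈ {-3}. (2, -3): f_x = -36 ≠ 0.
  x = 3: f_y(3, y) = 2*y + 6; vanishes at y ∈ {-3}. (3, -3): f_x = -81 ≠ 0.
  x = 4: f_y(4, y) = 2*y + 6; vanishes at y ∈ {-3}. (4, -3): f_x = -144 ≠ 0.
Only singular point on the grid: (0, -3).
Classify: substitute x = 0 + u, y = -3 + v and expand: f = -3*u**3 + v**2.
No constant or linear terms (consistent with a singular point). Quadratic part: v**2. Cubic part: -3*u**3.
The quadratic part v**2 is a perfect square, so there is a single (double) tangent line v = 0, i.e. y = -3. Restricting the cubic part to that line (v = 0) leaves -3*u**3 ≠ 0, so f is not divisible by v and the branch is v² ≈ 3*u**3 to lowest order — this is a cusp.
Classification: cusp.


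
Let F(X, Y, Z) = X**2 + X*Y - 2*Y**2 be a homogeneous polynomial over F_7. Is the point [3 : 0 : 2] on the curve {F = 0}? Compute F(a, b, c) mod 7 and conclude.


F(3,0,2) ≡ 2 (mod 7); P is NOT on the curve.

Evaluate F(3, 0, 2) term-by-term (mod 7).
  X**2 ↦ 1·9·1·1 = 9
  X*Y ↦ 1·3·0·1 = 0
  -2*Y**2 ↦ -2·1·0·1 = 0
Sum: F(3, 0, 2) = (9) + (0) + (0) = 9.
Reducing mod 7: 9 ≡ 2 (mod 7).
Since F(a, b, c) ≡ 2 ≠ 0 (mod 7), P does NOT lie on the curve.


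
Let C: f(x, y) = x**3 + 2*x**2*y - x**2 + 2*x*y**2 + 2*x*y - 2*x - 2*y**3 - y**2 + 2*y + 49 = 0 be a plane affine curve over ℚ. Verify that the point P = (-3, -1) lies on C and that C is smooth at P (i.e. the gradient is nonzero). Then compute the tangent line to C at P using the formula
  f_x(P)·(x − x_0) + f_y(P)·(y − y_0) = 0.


Tangent line at P: 43*x + 22*y + 151 = 0.

Step 1: f(-3, -1) = 0, so P lies on C.
Step 2: partial derivatives
  f_x(x, y) = 3*x**2 + 4*x*y - 2*x + 2*y**2 + 2*y - 2, f_y(x, y) = 2*x**2 + 4*x*y + 2*x - 6*y**2 - 2*y + 2.
  f_x(P) = 43, f_y(P) = 22 (gradient nonzero, so P is smooth).
Step 3: tangent line at P: 43·(x − -3) + 22·(y − -1) = 0.
Expanding: 43*x + 22*y + 151 = 0.


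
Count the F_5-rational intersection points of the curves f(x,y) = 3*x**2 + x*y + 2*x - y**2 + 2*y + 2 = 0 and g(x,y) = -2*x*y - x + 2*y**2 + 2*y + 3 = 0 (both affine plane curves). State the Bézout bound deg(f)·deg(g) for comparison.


Common zeros: {(3, 0)}; count = 1; Bézout bound = 4.

deg(f) = 2, deg(g) = 2, so Bézout bound = 4.
Scan x ∈ F_5. For each x, list the y ∈ F_5 with f(x, y) ≡ 0 and those with g(x, y) ≡ 0 (mod 5); the common zeros in that column are the intersection.
  x = 0: f ≡ 0 at y ∈ ∅; g ≡ 0 at y ∈ {2}; common: ∅.
  x = 1: f ≡ 0 at y ∈ ∅; g ≡ 0 at y ∈ {2, 3}; common: ∅.
  x = 2: f ≡ 0 at y ∈ ∅; g ≡ 0 at y ∈ {2, 4}; common: ∅.
  x = 3: f ≡ 0 at y ∈ {0}; g ≡ 0 at y ∈ {0, 2}; common: {0}.
  x = 4: f ≡ 0 at y ∈ ∅; g ≡ 0 at y ∈ {1, 2}; common: ∅.
Collecting: common zeros = {(3, 0)}, so the count is 1.
Comparison with the Bézout bound: 1 ≤ 4 = deg(f)·deg(g), as expected for curves with no common component (the affine F_5-count falls short of the bound because intersections may lie at infinity, over extension fields, or carry multiplicity).


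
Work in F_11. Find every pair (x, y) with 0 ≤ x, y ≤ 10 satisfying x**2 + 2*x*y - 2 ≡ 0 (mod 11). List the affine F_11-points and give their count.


Affine F_11-points: {(1, 6), (2, 5), (3, 8), (4, 1), (5, 1), (6, 10), (7, 10), (8, 3), (9, 6), (10, 5)}; count = 10.

For each of the 121 pairs (x, y) ∈ F_11², evaluate f(x, y) mod 11. Record the zeros.
  x = 0: [0↦9, 1↦9, 2↦9, 3↦9, 4↦9, 5↦9, 6↦9, 7↦9, 8↦9, 9↦9, 10↦9]  zeros at y ∈ ∅
  x = 1: [0↦10, 1↦1, 2↦3, 3↦5, 4↦7, 5↦9, 6↦0, 7↦2, 8↦4, 9↦6, 10↦8]  zeros at y ∈ {6}
  x = 2: [0↦2, 1↦6, 2↦10, 3↦3, 4↦7, 5↦0, 6↦4, 7↦8, 8↦1, 9↦5, 10↦9]  zeros at y ∈ {5}
  x = 3: [0↦7, 1↦2, 2↦8, 3↦3, 4↦9, 5↦4, 6↦10, 7↦5, 8↦0, 9↦6, 10↦1]  zeros at y ∈ {8}
  x = 4: [0↦3, 1↦0, 2↦8, 3↦5, 4↦2, 5↦10, 6↦7, 7↦4, 8↦1, 9↦9, 10↦6]  zeros at y ∈ {1}
  x = 5: [0↦1, 1↦0, 2↦10, 3↦9, 4↦8, 5↦7, 6↦6, 7↦5, 8↦4, 9↦3, 10↦2]  zeros at y ∈ {1}
  x = 6: [0↦1, 1↦2, 2↦3, 3↦4, 4↦5, 5↦6, 6↦7, 7↦8, 8↦9, 9↦10, 10↦0]  zeros at y ∈ {10}
  x = 7: [0↦3, 1↦6, 2↦9, 3↦1, 4↦4, 5↦7, 6↦10, 7↦2, 8↦5, 9↦8, 10↦0]  zeros at y ∈ {10}
  x = 8: [0↦7, 1↦1, 2↦6, 3↦0, 4↦5, 5↦10, 6↦4, 7↦9, 8↦3, 9↦8, 10↦2]  zeros at y ∈ {3}
  x = 9: [0↦2, 1↦9, 2↦5, 3↦1, 4↦8, 5↦4, 6↦0, 7↦7, 8↦3, 9↦10, 10↦6]  zeros at y ∈ {6}
  x = 10: [0↦10, 1↦8, 2↦6, 3↦4, 4↦2, 5↦0, 6↦9, 7↦7, 8↦5, 9↦3, 10↦1]  zeros at y ∈ {5}
Collecting zeros: affine points = {(1, 6), (2, 5), (3, 8), (4, 1), (5, 1), (6, 10), (7, 10), (8, 3), (9, 6), (10, 5)}.
Total count |C(F_11)_aff| = 10.


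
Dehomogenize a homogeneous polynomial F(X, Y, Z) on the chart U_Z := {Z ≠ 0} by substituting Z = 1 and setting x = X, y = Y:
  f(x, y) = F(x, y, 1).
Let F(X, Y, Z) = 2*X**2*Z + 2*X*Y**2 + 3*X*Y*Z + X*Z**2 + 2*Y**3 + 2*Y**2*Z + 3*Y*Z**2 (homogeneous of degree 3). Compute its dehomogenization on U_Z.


f(x, y) = 2*x**2 + 2*x*y**2 + 3*x*y + x + 2*y**3 + 2*y**2 + 3*y

On U_Z we set Z = 1. Each monomial c·X^i·Y^j·Z^k in F becomes c·x^i·y^j·1^k = c·x^i·y^j.
Substituting Z = 1: F(X, Y, 1) = 2*x**2 + 2*x*y**2 + 3*x*y + x + 2*y**3 + 2*y**2 + 3*y.
Note: deg(f) ≤ deg(F) = 3; strict inequality happens when F is divisible by Z (lost terms).


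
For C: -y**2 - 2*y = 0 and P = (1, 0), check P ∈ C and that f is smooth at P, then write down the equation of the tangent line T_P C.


Tangent line at P: -2*y = 0.

Step 1: f(1, 0) = 0, so P lies on C.
Step 2: partial derivatives
  f_x(x, y) = 0, f_y(x, y) = -2*y - 2.
  f_x(P) = 0, f_y(P) = -2 (gradient nonzero, so P is smooth).
Step 3: tangent line at P: 0·(x − 1) + -2·(y − 0) = 0.
Expanding: -2*y = 0.


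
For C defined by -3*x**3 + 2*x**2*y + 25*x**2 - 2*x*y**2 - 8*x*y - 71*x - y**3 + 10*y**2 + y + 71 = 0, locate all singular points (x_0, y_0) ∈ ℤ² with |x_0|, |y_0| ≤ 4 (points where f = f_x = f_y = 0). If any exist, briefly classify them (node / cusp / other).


Singular points: {(3, 1)}; classification: cusp.

Compute partial derivatives:
  f_x = -9*x**2 + 4*x*y + 50*x - 2*y**2 - 8*y - 71.
  f_y = 2*x**2 - 4*x*y - 8*x - 3*y**2 + 20*y + 1.
Scan x_0 ∈ {−4, ..., 4}. For each x_0, f_y(x_0, y) is a polynomial in y; find its integer roots y ∈ {−4, ..., 4}, then test f_x and f at those candidates.
  x = -4: f_y(-4, y) = -3*y**2 + 36*y + 65; no integer root y with |y| ≤ 4.
  x = -3: f_y(-3, y) = -3*y**2 + 32*y + 43; no integer root y with |y| ≤ 4.
  x = -2: f_y(-2, y) = -3*y**2 + 28*y + 25; no integer root y with |y| ≤ 4.
  x = -1: f_y(-1, y) = -3*y**2 + 24*y + 11; no integer root y with |y| ≤ 4.
  x = 0: f_y(0, y) = -3*y**2 + 20*y + 1; no integer root y with |y| ≤ 4.
  x = 1: f_y(1, y) = -3*y**2 + 16*y - 5; no integer root y with |y| ≤ 4.
  x = 2: f_y(2, y) = -3*y**2 + 12*y - 7; no integer root y with |y| ≤ 4.
  x = 3: f_y(3, y) = -3*y**2 + 8*y - 5; vanishes at y ∈ {1}. (3, 1): f_x = 0, f = 0 — SINGULAR.
  x = 4: f_y(4, y) = -3*y**2 + 4*y + 1; no integer root y with |y| ≤ 4.
Only singular point on the grid: (3, 1).
Classify: substitute x = 3 + u, y = 1 + v and expand: f = -3*u**3 + 2*u**2*v - 2*u*v**2 - v**3 + v**2.
No constant or linear terms (consistent with a singular point). Quadratic part: v**2. Cubic part: -3*u**3 + 2*u**2*v - 2*u*v**2 - v**3.
The quadratic part v**2 is a perfect square, so there is a single (double) tangent line v = 0, i.e. y = 1. Restricting the cubic part to that line (v = 0) leaves -3*u**3 ≠ 0, so f is not divisible by v and the branch is v² ≈ 3*u**3 to lowest order — this is a cusp.
Classification: cusp.


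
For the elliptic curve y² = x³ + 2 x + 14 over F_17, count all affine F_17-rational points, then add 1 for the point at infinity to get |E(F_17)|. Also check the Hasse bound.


Affine points = {(1, 0), (2, 3), (2, 14), (3, 8), (3, 9), (4, 1), (4, 16), (5, 8), (5, 9), (6, 2), (6, 15), (8, 7), (8, 10), (9, 8), (9, 9), (12, 7), (12, 10), (14, 7), (14, 10), (15, 6), (15, 11)}; affine count = 21; |E(F_17)| = 22.

Discriminant check: Δ ∝ 4a³ + 27b² = 4·2³ + 27·14² = 4·8 + 27·196 ≡ 3 (mod 17). Nonzero ⇒ E is nonsingular.
For each x ∈ F_17, compute rhs = x³ + 2·x + 14 mod 17, then count y ∈ F_17 with y² ≡ rhs.
  x = 0: rhs = 14, matching y values: none (0 points).
  x = 1: rhs = 0, matching y values: 0 (1 points).
  x = 2: rhs = 9, matching y values: 3, 14 (2 points).
  x = 3: rhs = 13, matching y values: 8, 9 (2 points).
  x = 4: rhs = 1, matching y values: 1, 16 (2 points).
  x = 5: rhs = 13, matching y values: 8, 9 (2 points).
  x = 6: rhs = 4, matching y values: 2, 15 (2 points).
  x = 7: rhs = 14, matching y values: none (0 points).
  x = 8: rhs = 15, matching y values: 7, 10 (2 points).
  x = 9: rhs = 13, matching y values: 8, 9 (2 points).
  x = 10: rhs = 14, matching y values: none (0 points).
  x = 11: rhs = 7, matching y values: none (0 points).
  x = 12: rhs = 15, matching y values: 7, 10 (2 points).
  x = 13: rhs = 10, matching y values: none (0 points).
  x = 14: rhs = 15, matching y values: 7, 10 (2 points).
  x = 15: rhs = 2, matching y values: 6, 11 (2 points).
  x = 16: rhs = 11, matching y values: none (0 points).
Total affine count: 21.
Full point count |E(F_17)| = 21 + 1 = 22.
Hasse bound: |22 − (17+1)| = |4| = 4 ≤ 2√17 ≈ 8.2462 ✓.


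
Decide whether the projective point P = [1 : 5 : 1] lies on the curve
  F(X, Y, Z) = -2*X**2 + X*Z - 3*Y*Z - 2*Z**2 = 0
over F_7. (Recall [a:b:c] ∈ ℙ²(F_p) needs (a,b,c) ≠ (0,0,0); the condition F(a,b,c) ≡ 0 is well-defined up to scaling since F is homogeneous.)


F(1,5,1) ≡ 3 (mod 7); P is NOT on the curve.

Evaluate F(1, 5, 1) term-by-term (mod 7).
  -2*X**2 ↦ -2·1·1·1 = -2
  X*Z ↦ 1·1·1·1 = 1
  -3*Y*Z ↦ -3·1·5·1 = -15
  -2*Z**2 ↦ -2·1·1·1 = -2
Sum: F(1, 5, 1) = (-2) + (1) + (-15) + (-2) = -18.
Reducing mod 7: -18 ≡ 3 (mod 7).
Since F(a, b, c) ≡ 3 ≠ 0 (mod 7), P does NOT lie on the curve.


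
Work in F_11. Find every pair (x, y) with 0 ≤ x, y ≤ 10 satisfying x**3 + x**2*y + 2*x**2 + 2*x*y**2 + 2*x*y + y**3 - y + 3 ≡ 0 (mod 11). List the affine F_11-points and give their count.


Affine F_11-points: {(1, 1), (1, 4), (3, 4), (3, 8), (4, 0), (4, 5), (4, 9), (6, 6), (6, 7), (6, 8), (9, 7), (10, 2)}; count = 12.

For each of the 121 pairs (x, y) ∈ F_11², evaluate f(x, y) mod 11. Record the zeros.
  x = 0: [0↦3, 1↦3, 2↦9, 3↦5, 4↦8, 5↦2, 6↦4, 7↦9, 8↦1, 9↦8, 10↦3]  zeros at y ∈ ∅
  x = 1: [0↦6, 1↦0, 2↦4, 3↦2, 4↦0, 5↦4, 6↦9, 7↦10, 8↦2, 9↦2, 10↦5]  zeros at y ∈ {1, 4}
  x = 2: [0↦8, 1↦9, 2↦2, 3↦4, 4↦10, 5↦4, 6↦3, 7↦2, 8↦7, 9↦2, 10↦4]  zeros at y ∈ ∅
  x = 3: [0↦4, 1↦3, 2↦9, 3↦6, 4↦0, 5↦8, 6↦3, 7↦2, 8↦0, 9↦3, 10↦6]  zeros at y ∈ {4, 8}
  x = 4: [0↦0, 1↦10, 2↦9, 3↦3, 4↦9, 5↦0, 6↦4, 7↦5, 8↦9, 9↦0, 10↦6]  zeros at y ∈ {0, 5, 9}
  x = 5: [0↦2, 1↦3, 2↦8, 3↦1, 4↦10, 5↦8, 6↦1, 7↦6, 8↦7, 9↦10, 10↦10]  zeros at y ∈ ∅
  x = 6: [0↦5, 1↦10, 2↦1, 3↦6, 4↦9, 5↦5, 6↦0, 7↦0, 8↦0, 9↦6, 10↦2]  zeros at y ∈ {6, 7, 8}
  x = 7: [0↦4, 1↦4, 2↦5, 3↦2, 4↦1, 5↦8, 6↦7, 7↦4, 8↦5, 9↦5, 10↦10]  zeros at y ∈ ∅
  x = 8: [0↦5, 1↦2, 2↦4, 3↦6, 4↦3, 5↦1, 6↦6, 7↦2, 8↦6, 9↦2, 10↦7]  zeros at y ∈ ∅
  x = 9: [0↦3, 1↦10, 2↦4, 3↦2, 4↦10, 5↦1, 6↦3, 7↦0, 8↦9, 9↦3, 10↦10]  zeros at y ∈ {7}
  x = 10: [0↦4, 1↦1, 2↦0, 3↦7, 4↦6, 5↦3, 6↦4, 7↦4, 8↦9, 9↦3, 10↦3]  zeros at y ∈ {2}
Collecting zeros: affine points = {(1, 1), (1, 4), (3, 4), (3, 8), (4, 0), (4, 5), (4, 9), (6, 6), (6, 7), (6, 8), (9, 7), (10, 2)}.
Total count |C(F_11)_aff| = 12.


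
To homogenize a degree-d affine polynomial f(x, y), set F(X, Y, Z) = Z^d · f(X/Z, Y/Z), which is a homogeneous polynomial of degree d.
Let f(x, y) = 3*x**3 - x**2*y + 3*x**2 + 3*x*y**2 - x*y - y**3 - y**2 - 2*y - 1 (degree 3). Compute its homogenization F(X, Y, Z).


F(X, Y, Z) = 3*X**3 - X**2*Y + 3*X**2*Z + 3*X*Y**2 - X*Y*Z - Y**3 - Y**2*Z - 2*Y*Z**2 - Z**3

deg(f) = 3.
Substitute x = X/Z, y = Y/Z into f, then multiply by Z^3.
  monomial 3·x^3·y^0 ↦ 3·X^3·Y^0·Z^0.
  monomial -1·x^2·y^1 ↦ -1·X^2·Y^1·Z^0.
  monomial 3·x^2·y^0 ↦ 3·X^2·Y^0·Z^1.
  monomial 3·x^1·y^2 ↦ 3·X^1·Y^2·Z^0.
  monomial -1·x^1·y^1 ↦ -1·X^1·Y^1·Z^1.
  monomial -1·x^0·y^3 ↦ -1·X^0·Y^3·Z^0.
  monomial -1·x^0·y^2 ↦ -1·X^0·Y^2·Z^1.
  monomial -2·x^0·y^1 ↦ -2·X^0·Y^1·Z^2.
  monomial -1·x^0·y^0 ↦ -1·X^0·Y^0·Z^3.
Collecting: F(X, Y, Z) = 3*X**3 - X**2*Y + 3*X**2*Z + 3*X*Y**2 - X*Y*Z - Y**3 - Y**2*Z - 2*Y*Z**2 - Z**3.


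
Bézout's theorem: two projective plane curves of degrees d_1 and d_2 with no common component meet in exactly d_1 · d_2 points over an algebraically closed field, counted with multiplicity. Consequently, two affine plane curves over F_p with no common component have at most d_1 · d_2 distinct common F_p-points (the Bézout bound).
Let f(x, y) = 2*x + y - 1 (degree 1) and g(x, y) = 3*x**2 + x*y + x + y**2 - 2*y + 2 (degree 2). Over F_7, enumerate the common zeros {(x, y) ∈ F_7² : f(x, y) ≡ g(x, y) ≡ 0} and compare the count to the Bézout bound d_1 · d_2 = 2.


Common zeros: ∅; count = 0; Bézout bound = 2.

deg(f) = 1, deg(g) = 2, so Bézout bound = 2.
Scan x ∈ F_7. For each x, list the y ∈ F_7 with f(x, y) ≡ 0 and those with g(x, y) ≡ 0 (mod 7); the common zeros in that column are the intersection.
  x = 0: f ≡ 0 at y ∈ {1}; g ≡ 0 at y ∈ ∅; common: ∅.
  x = 1: f ≡ 0 at y ∈ {6}; g ≡ 0 at y ∈ ∅; common: ∅.
  x = 2: f ≡ 0 at y ∈ {4}; g ≡ 0 at y ∈ ∅; common: ∅.
  x = 3: f ≡ 0 at y ∈ {2}; g ≡ 0 at y ∈ ∅; common: ∅.
  x = 4: f ≡ 0 at y ∈ {0}; g ≡ 0 at y ∈ ∅; common: ∅.
  x = 5: f ≡ 0 at y ∈ {5}; g ≡ 0 at y ∈ ∅; common: ∅.
  x = 6: f ≡ 0 at y ∈ {3}; g ≡ 0 at y ∈ {5}; common: ∅.
Collecting: common zeros = ∅, so the count is 0.
Comparison with the Bézout bound: 0 ≤ 2 = deg(f)·deg(g), as expected for curves with no common component (the affine F_7-count falls short of the bound because intersections may lie at infinity, over extension fields, or carry multiplicity).


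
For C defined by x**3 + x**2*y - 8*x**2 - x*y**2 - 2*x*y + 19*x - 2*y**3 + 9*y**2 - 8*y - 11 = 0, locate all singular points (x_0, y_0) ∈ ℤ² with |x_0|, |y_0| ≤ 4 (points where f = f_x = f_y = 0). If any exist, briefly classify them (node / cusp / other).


Singular points: {(2, 1)}; classification: node.

Compute partial derivatives:
  f_x = 3*x**2 + 2*x*y - 16*x - y**2 - 2*y + 19.
  f_y = x**2 - 2*x*y - 2*x - 6*y**2 + 18*y - 8.
Scan x_0 ∈ {−4, ..., 4}. For each x_0, f_y(x_0, y) is a polynomial in y; find its integer roots y ∈ {−4, ..., 4}, then test f_x and f at those candidates.
  x = -4: f_y(-4, y) = -6*y**2 + 26*y + 16; no integer root y with |y| ≤ 4.
  x = -3: f_y(-3, y) = -6*y**2 + 24*y + 7; no integer root y with |y| ≤ 4.
  x = -2: f_y(-2, y) = -6*y**2 + 22*y; vanishes at y ∈ {0}. (-2, 0): f_x = 63 ≠ 0.
  x = -1: f_y(-1, y) = -6*y**2 + 20*y - 5; no integer root y with |y| ≤ 4.
  x = 0: f_y(0, y) = -6*y**2 + 18*y - 8; no integer root y with |y| ≤ 4.
  x = 1: f_y(1, y) = -6*y**2 + 16*y - 9; no integer root y with |y| ≤ 4.
  x = 2: f_y(2, y) = -6*y**2 + 14*y - 8; vanishes at y ∈ {1}. (2, 1): f_x = 0, f = 0 — SINGULAR.
  x = 3: f_y(3, y) = -6*y**2 + 12*y - 5; no integer root y with |y| ≤ 4.
  x = 4: f_y(4, y) = -6*y**2 + 10*y; vanishes at y ∈ {0}. (4, 0): f_x = 3 ≠ 0.
Only singular point on the grid: (2, 1).
Classify: substitute x = 2 + u, y = 1 + v and expand: f = u**3 + u**2*v - u**2 - u*v**2 - 2*v**3 + v**2.
No constant or linear terms (consistent with a singular point). Quadratic part: -u**2 + v**2. Cubic part: u**3 + u**2*v - u*v**2 - 2*v**3.
The quadratic part v**2 - u**2 = (v − u)(v + u) splits into two distinct linear factors, so there are two distinct tangent lines y − 1 = ±(x − 2) — this is a node (ordinary double point).
Classification: node.


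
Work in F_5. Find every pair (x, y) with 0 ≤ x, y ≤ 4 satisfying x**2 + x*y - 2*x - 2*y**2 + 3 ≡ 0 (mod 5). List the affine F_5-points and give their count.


Affine F_5-points: {(0, 2), (0, 3), (4, 3), (4, 4)}; count = 4.

For each of the 25 pairs (x, y) ∈ F_5², evaluate f(x, y) mod 5. Record the zeros.
  x = 0: [0↦3, 1↦1, 2↦0, 3↦0, 4↦1]  zeros at y ∈ {2, 3}
  x = 1: [0↦2, 1↦1, 2↦1, 3↦2, 4↦4]  zeros at y ∈ ∅
  x = 2: [0↦3, 1↦3, 2↦4, 3↦1, 4↦4]  zeros at y ∈ ∅
  x = 3: [0↦1, 1↦2, 2↦4, 3↦2, 4↦1]  zeros at y ∈ ∅
  x = 4: [0↦1, 1↦3, 2↦1, 3↦0, 4↦0]  zeros at y ∈ {3, 4}
Collecting zeros: affine points = {(0, 2), (0, 3), (4, 3), (4, 4)}.
Total count |C(F_5)_aff| = 4.


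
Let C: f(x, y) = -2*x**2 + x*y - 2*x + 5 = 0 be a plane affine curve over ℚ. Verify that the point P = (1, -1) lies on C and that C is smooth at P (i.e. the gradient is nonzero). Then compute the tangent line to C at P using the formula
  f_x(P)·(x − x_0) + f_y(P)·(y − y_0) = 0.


Tangent line at P: -7*x + y + 8 = 0.

Step 1: f(1, -1) = 0, so P lies on C.
Step 2: partial derivatives
  f_x(x, y) = -4*x + y - 2, f_y(x, y) = x.
  f_x(P) = -7, f_y(P) = 1 (gradient nonzero, so P is smooth).
Step 3: tangent line at P: -7·(x − 1) + 1·(y − -1) = 0.
Expanding: -7*x + y + 8 = 0.


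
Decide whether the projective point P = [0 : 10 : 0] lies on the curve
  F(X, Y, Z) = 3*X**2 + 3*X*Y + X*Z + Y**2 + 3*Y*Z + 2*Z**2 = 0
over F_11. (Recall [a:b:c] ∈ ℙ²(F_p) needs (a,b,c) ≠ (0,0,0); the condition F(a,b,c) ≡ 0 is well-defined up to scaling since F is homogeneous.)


F(0,10,0) ≡ 1 (mod 11); P is NOT on the curve.

Evaluate F(0, 10, 0) term-by-term (mod 11).
  3*X**2 ↦ 3·0·1·1 = 0
  3*X*Y ↦ 3·0·10·1 = 0
  X*Z ↦ 1·0·1·0 = 0
  Y**2 ↦ 1·1·100·1 = 100
  3*Y*Z ↦ 3·1·10·0 = 0
  2*Z**2 ↦ 2·1·1·0 = 0
Sum: F(0, 10, 0) = (0) + (0) + (0) + (100) + (0) + (0) = 100.
Reducing mod 11: 100 ≡ 1 (mod 11).
Since F(a, b, c) ≡ 1 ≠ 0 (mod 11), P does NOT lie on the curve.


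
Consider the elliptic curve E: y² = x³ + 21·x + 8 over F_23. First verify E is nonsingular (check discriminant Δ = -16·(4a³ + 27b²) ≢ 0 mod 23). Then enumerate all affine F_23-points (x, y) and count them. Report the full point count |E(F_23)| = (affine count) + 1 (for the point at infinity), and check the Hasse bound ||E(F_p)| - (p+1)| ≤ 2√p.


Affine points = {(0, 10), (0, 13), (2, 9), (2, 14), (3, 11), (3, 12), (4, 8), (4, 15), (5, 10), (5, 13), (9, 11), (9, 12), (11, 11), (11, 12), (15, 8), (15, 15), (16, 1), (16, 22), (18, 10), (18, 13), (21, 2), (21, 21), (22, 3), (22, 20)}; affine count = 24; |E(F_23)| = 25.

Discriminant check: Δ ∝ 4a³ + 27b² = 4·21³ + 27·8² = 4·9261 + 27·64 ≡ 17 (mod 23). Nonzero ⇒ E is nonsingular.
For each x ∈ F_23, compute rhs = x³ + 21·x + 8 mod 23, then count y ∈ F_23 with y² ≡ rhs.
  x = 0: rhs = 8, matching y values: 10, 13 (2 points).
  x = 1: rhs = 7, matching y values: none (0 points).
  x = 2: rhs = 12, matching y values: 9, 14 (2 points).
  x = 3: rhs = 6, matching y values: 11, 12 (2 points).
  x = 4: rhs = 18, matching y values: 8, 15 (2 points).
  x = 5: rhs = 8, matching y values: 10, 13 (2 points).
  x = 6: rhs = 5, matching y values: none (0 points).
  x = 7: rhs = 15, matching y values: none (0 points).
  x = 8: rhs = 21, matching y values: none (0 points).
  x = 9: rhs = 6, matching y values: 11, 12 (2 points).
  x = 10: rhs = 22, matching y values: none (0 points).
  x = 11: rhs = 6, matching y values: 11, 12 (2 points).
  x = 12: rhs = 10, matching y values: none (0 points).
  x = 13: rhs = 17, matching y values: none (0 points).
  x = 14: rhs = 10, matching y values: none (0 points).
  x = 15: rhs = 18, matching y values: 8, 15 (2 points).
  x = 16: rhs = 1, matching y values: 1, 22 (2 points).
  x = 17: rhs = 11, matching y values: none (0 points).
  x = 18: rhs = 8, matching y values: 10, 13 (2 points).
  x = 19: rhs = 21, matching y values: none (0 points).
  x = 20: rhs = 10, matching y values: none (0 points).
  x = 21: rhs = 4, matching y values: 2, 21 (2 points).
  x = 22: rhs = 9, matching y values: 3, 20 (2 points).
Total affine count: 24.
Full point count |E(F_23)| = 24 + 1 = 25.
Hasse bound: |25 − (23+1)| = |1| = 1 ≤ 2√23 ≈ 9.5917 ✓.


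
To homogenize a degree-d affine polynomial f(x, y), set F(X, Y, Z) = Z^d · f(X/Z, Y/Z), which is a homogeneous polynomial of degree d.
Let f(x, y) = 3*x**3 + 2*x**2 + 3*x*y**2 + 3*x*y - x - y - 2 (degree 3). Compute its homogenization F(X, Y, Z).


F(X, Y, Z) = 3*X**3 + 2*X**2*Z + 3*X*Y**2 + 3*X*Y*Z - X*Z**2 - Y*Z**2 - 2*Z**3

deg(f) = 3.
Substitute x = X/Z, y = Y/Z into f, then multiply by Z^3.
  monomial 3·x^3·y^0 ↦ 3·X^3·Y^0·Z^0.
  monomial 2·x^2·y^0 ↦ 2·X^2·Y^0·Z^1.
  monomial 3·x^1·y^2 ↦ 3·X^1·Y^2·Z^0.
  monomial 3·x^1·y^1 ↦ 3·X^1·Y^1·Z^1.
  monomial -1·x^1·y^0 ↦ -1·X^1·Y^0·Z^2.
  monomial -1·x^0·y^1 ↦ -1·X^0·Y^1·Z^2.
  monomial -2·x^0·y^0 ↦ -2·X^0·Y^0·Z^3.
Collecting: F(X, Y, Z) = 3*X**3 + 2*X**2*Z + 3*X*Y**2 + 3*X*Y*Z - X*Z**2 - Y*Z**2 - 2*Z**3.


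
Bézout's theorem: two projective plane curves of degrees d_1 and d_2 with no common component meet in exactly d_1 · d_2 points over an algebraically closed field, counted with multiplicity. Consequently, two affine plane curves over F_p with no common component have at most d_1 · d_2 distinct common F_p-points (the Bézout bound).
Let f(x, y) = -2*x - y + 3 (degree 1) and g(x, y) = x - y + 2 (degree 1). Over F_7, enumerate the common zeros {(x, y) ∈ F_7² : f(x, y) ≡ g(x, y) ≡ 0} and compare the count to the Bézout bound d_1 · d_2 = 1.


Common zeros: {(5, 0)}; count = 1; Bézout bound = 1.

deg(f) = 1, deg(g) = 1, so Bézout bound = 1.
Scan x ∈ F_7. For each x, list the y ∈ F_7 with f(x, y) ≡ 0 and those with g(x, y) ≡ 0 (mod 7); the common zeros in that column are the intersection.
  x = 0: f ≡ 0 at y ∈ {3}; g ≡ 0 at y ∈ {2}; common: ∅.
  x = 1: f ≡ 0 at y ∈ {1}; g ≡ 0 at y ∈ {3}; common: ∅.
  x = 2: f ≡ 0 at y ∈ {6}; g ≡ 0 at y ∈ {4}; common: ∅.
  x = 3: f ≡ 0 at y ∈ {4}; g ≡ 0 at y ∈ {5}; common: ∅.
  x = 4: f ≡ 0 at y ∈ {2}; g ≡ 0 at y ∈ {6}; common: ∅.
  x = 5: f ≡ 0 at y ∈ {0}; g ≡ 0 at y ∈ {0}; common: {0}.
  x = 6: f ≡ 0 at y ∈ {5}; g ≡ 0 at y ∈ {1}; common: ∅.
Collecting: common zeros = {(5, 0)}, so the count is 1.
Comparison with the Bézout bound: 1 ≤ 1 = deg(f)·deg(g), as expected for curves with no common component (the bound is attained).


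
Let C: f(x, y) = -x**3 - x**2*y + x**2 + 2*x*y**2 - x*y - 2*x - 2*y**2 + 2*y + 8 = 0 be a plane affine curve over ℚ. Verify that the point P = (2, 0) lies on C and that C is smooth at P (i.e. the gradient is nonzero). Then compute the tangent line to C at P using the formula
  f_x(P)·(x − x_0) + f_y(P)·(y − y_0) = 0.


Tangent line at P: -10*x - 4*y + 20 = 0.

Step 1: f(2, 0) = 0, so P lies on C.
Step 2: partial derivatives
  f_x(x, y) = -3*x**2 - 2*x*y + 2*x + 2*y**2 - y - 2, f_y(x, y) = -x**2 + 4*x*y - x - 4*y + 2.
  f_x(P) = -10, f_y(P) = -4 (gradient nonzero, so P is smooth).
Step 3: tangent line at P: -10·(x − 2) + -4·(y − 0) = 0.
Expanding: -10*x - 4*y + 20 = 0.


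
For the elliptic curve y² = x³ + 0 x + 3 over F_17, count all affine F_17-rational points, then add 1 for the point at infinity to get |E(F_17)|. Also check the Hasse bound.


Affine points = {(1, 2), (1, 15), (3, 8), (3, 9), (4, 4), (4, 13), (5, 3), (5, 14), (6, 7), (6, 10), (9, 1), (9, 16), (10, 0), (11, 5), (11, 12), (16, 6), (16, 11)}; affine count = 17; |E(F_17)| = 18.

Discriminant check: Δ ∝ 4a³ + 27b² = 4·0³ + 27·3² = 4·0 + 27·9 ≡ 5 (mod 17). Nonzero ⇒ E is nonsingular.
For each x ∈ F_17, compute rhs = x³ + 0·x + 3 mod 17, then count y ∈ F_17 with y² ≡ rhs.
  x = 0: rhs = 3, matching y values: none (0 points).
  x = 1: rhs = 4, matching y values: 2, 15 (2 points).
  x = 2: rhs = 11, matching y values: none (0 points).
  x = 3: rhs = 13, matching y values: 8, 9 (2 points).
  x = 4: rhs = 16, matching y values: 4, 13 (2 points).
  x = 5: rhs = 9, matching y values: 3, 14 (2 points).
  x = 6: rhs = 15, matching y values: 7, 10 (2 points).
  x = 7: rhs = 6, matching y values: none (0 points).
  x = 8: rhs = 5, matching y values: none (0 points).
  x = 9: rhs = 1, matching y values: 1, 16 (2 points).
  x = 10: rhs = 0, matching y values: 0 (1 points).
  x = 11: rhs = 8, matching y values: 5, 12 (2 points).
  x = 12: rhs = 14, matching y values: none (0 points).
  x = 13: rhs = 7, matching y values: none (0 points).
  x = 14: rhs = 10, matching y values: none (0 points).
  x = 15: rhs = 12, matching y values: none (0 points).
  x = 16: rhs = 2, matching y values: 6, 11 (2 points).
Total affine count: 17.
Full point count |E(F_17)| = 17 + 1 = 18.
Hasse bound: |18 − (17+1)| = |0| = 0 ≤ 2√17 ≈ 8.2462 ✓.


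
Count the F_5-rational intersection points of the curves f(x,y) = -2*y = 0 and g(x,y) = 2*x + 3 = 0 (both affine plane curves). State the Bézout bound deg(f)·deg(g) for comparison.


Common zeros: {(1, 0)}; count = 1; Bézout bound = 1.

deg(f) = 1, deg(g) = 1, so Bézout bound = 1.
Scan x ∈ F_5. For each x, list the y ∈ F_5 with f(x, y) ≡ 0 and those with g(x, y) ≡ 0 (mod 5); the common zeros in that column are the intersection.
  x = 0: f ≡ 0 at y ∈ {0}; g ≡ 0 at y ∈ ∅; common: ∅.
  x = 1: f ≡ 0 at y ∈ {0}; g ≡ 0 at y ∈ {0, 1, 2, 3, 4}; common: {0}.
  x = 2: f ≡ 0 at y ∈ {0}; g ≡ 0 at y ∈ ∅; common: ∅.
  x = 3: f ≡ 0 at y ∈ {0}; g ≡ 0 at y ∈ ∅; common: ∅.
  x = 4: f ≡ 0 at y ∈ {0}; g ≡ 0 at y ∈ ∅; common: ∅.
Collecting: common zeros = {(1, 0)}, so the count is 1.
Comparison with the Bézout bound: 1 ≤ 1 = deg(f)·deg(g), as expected for curves with no common component (the bound is attained).


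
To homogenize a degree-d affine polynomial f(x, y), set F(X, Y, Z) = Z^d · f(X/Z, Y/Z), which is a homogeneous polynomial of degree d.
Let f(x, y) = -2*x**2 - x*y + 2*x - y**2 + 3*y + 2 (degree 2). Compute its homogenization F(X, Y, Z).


F(X, Y, Z) = -2*X**2 - X*Y + 2*X*Z - Y**2 + 3*Y*Z + 2*Z**2

deg(f) = 2.
Substitute x = X/Z, y = Y/Z into f, then multiply by Z^2.
  monomial -2·x^2·y^0 ↦ -2·X^2·Y^0·Z^0.
  monomial -1·x^1·y^1 ↦ -1·X^1·Y^1·Z^0.
  monomial 2·x^1·y^0 ↦ 2·X^1·Y^0·Z^1.
  monomial -1·x^0·y^2 ↦ -1·X^0·Y^2·Z^0.
  monomial 3·x^0·y^1 ↦ 3·X^0·Y^1·Z^1.
  monomial 2·x^0·y^0 ↦ 2·X^0·Y^0·Z^2.
Collecting: F(X, Y, Z) = -2*X**2 - X*Y + 2*X*Z - Y**2 + 3*Y*Z + 2*Z**2.


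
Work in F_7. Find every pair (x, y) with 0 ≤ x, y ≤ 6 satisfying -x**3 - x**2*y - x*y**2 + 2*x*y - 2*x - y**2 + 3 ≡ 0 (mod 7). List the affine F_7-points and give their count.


Affine F_7-points: {(1, 0), (1, 4), (2, 2), (2, 5), (4, 2), (5, 3), (5, 5), (6, 2)}; count = 8.

For each of the 49 pairs (x, y) ∈ F_7², evaluate f(x, y) mod 7. Record the zeros.
  x = 0: [0↦3, 1↦2, 2↦6, 3↦1, 4↦1, 5↦6, 6↦2]  zeros at y ∈ ∅
  x = 1: [0↦0, 1↦6, 2↦1, 3↦6, 4↦0, 5↦4, 6↦4]  zeros at y ∈ {0, 4}
  x = 2: [0↦5, 1↦2, 2↦0, 3↦6, 4↦6, 5↦0, 6↦2]  zeros at y ∈ {2, 5}
  x = 3: [0↦5, 1↦5, 2↦4, 3↦2, 4↦6, 5↦2, 6↦4]  zeros at y ∈ ∅
  x = 4: [0↦1, 1↦2, 2↦0, 3↦2, 4↦1, 5↦4, 6↦4]  zeros at y ∈ {2}
  x = 5: [0↦1, 1↦1, 2↦3, 3↦0, 4↦6, 5↦0, 6↦3]  zeros at y ∈ {3, 5}
  x = 6: [0↦6, 1↦3, 2↦0, 3↦4, 4↦1, 5↦5, 6↦2]  zeros at y ∈ {2}
Collecting zeros: affine points = {(1, 0), (1, 4), (2, 2), (2, 5), (4, 2), (5, 3), (5, 5), (6, 2)}.
Total count |C(F_7)_aff| = 8.


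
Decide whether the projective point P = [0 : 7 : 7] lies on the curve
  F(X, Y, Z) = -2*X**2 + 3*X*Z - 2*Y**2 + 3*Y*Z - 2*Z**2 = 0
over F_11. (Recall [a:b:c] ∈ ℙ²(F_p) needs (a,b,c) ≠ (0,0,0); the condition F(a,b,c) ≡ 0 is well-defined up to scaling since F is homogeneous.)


F(0,7,7) ≡ 6 (mod 11); P is NOT on the curve.

Evaluate F(0, 7, 7) term-by-term (mod 11).
  -2*X**2 ↦ -2·0·1·1 = 0
  3*X*Z ↦ 3·0·1·7 = 0
  -2*Y**2 ↦ -2·1·49·1 = -98
  3*Y*Z ↦ 3·1·7·7 = 147
  -2*Z**2 ↦ -2·1·1·49 = -98
Sum: F(0, 7, 7) = (0) + (0) + (-98) + (147) + (-98) = -49.
Reducing mod 11: -49 ≡ 6 (mod 11).
Since F(a, b, c) ≡ 6 ≠ 0 (mod 11), P does NOT lie on the curve.


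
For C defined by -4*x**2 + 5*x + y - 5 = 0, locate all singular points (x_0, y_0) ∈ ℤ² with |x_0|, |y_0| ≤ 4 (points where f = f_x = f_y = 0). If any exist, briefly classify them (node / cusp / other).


No singular points in the scanned grid; C is smooth there.

Compute partial derivatives:
  f_x = 5 - 8*x.
  f_y = 1.
f_y = 1 is a nonzero constant, so f_y never vanishes: no point (x, y) can satisfy f = f_x = f_y = 0. In particular no (x, y) ∈ {−4, ..., 4}² is singular; the curve is smooth.


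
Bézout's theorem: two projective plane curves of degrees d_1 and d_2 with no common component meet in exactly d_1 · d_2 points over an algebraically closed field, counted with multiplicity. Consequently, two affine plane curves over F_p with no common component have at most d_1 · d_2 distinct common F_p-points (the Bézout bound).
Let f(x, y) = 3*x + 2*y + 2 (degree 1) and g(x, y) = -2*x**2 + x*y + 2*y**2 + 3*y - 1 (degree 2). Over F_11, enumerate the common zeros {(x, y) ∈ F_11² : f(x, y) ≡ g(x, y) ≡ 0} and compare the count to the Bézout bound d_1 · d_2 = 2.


Common zeros: {(8, 9)}; count = 1; Bézout bound = 2.

deg(f) = 1, deg(g) = 2, so Bézout bound = 2.
Scan x ∈ F_11. For each x, list the y ∈ F_11 with f(x, y) ≡ 0 and those with g(x, y) ≡ 0 (mod 11); the common zeros in that column are the intersection.
  x = 0: f ≡ 0 at y ∈ {10}; g ≡ 0 at y ∈ ∅; common: ∅.
  x = 1: f ≡ 0 at y ∈ {3}; g ≡ 0 at y ∈ ∅; common: ∅.
  x = 2: f ≡ 0 at y ∈ {7}; g ≡ 0 at y ∈ {5, 9}; common: ∅.
  x = 3: f ≡ 0 at y ∈ {0}; g ≡ 0 at y ∈ {1, 7}; common: ∅.
  x = 4: f ≡ 0 at y ∈ {4}; g ≡ 0 at y ∈ {0, 2}; common: ∅.
  x = 5: f ≡ 0 at y ∈ {8}; g ≡ 0 at y ∈ ∅; common: ∅.
  x = 6: f ≡ 0 at y ∈ {1}; g ≡ 0 at y ∈ {5, 7}; common: ∅.
  x = 7: f ≡ 0 at y ∈ {5}; g ≡ 0 at y ∈ {0, 6}; common: ∅.
  x = 8: f ≡ 0 at y ∈ {9}; g ≡ 0 at y ∈ {2, 9}; common: {9}.
  x = 9: f ≡ 0 at y ∈ {2}; g ≡ 0 at y ∈ ∅; common: ∅.
  x = 10: f ≡ 0 at y ∈ {6}; g ≡ 0 at y ∈ ∅; common: ∅.
Collecting: common zeros = {(8, 9)}, so the count is 1.
Comparison with the Bézout bound: 1 ≤ 2 = deg(f)·deg(g), as expected for curves with no common component (the affine F_11-count falls short of the bound because intersections may lie at infinity, over extension fields, or carry multiplicity).


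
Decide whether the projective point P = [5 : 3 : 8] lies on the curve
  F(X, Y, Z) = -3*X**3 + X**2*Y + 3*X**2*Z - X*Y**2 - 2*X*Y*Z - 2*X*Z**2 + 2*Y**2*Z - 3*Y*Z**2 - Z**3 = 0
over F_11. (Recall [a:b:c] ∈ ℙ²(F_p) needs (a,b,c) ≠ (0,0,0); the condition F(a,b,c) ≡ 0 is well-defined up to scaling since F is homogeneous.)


F(5,3,8) ≡ 4 (mod 11); P is NOT on the curve.

Evaluate F(5, 3, 8) term-by-term (mod 11).
  -3*X**3 ↦ -3·125·1·1 = -375
  X**2*Y ↦ 1·25·3·1 = 75
  3*X**2*Z ↦ 3·25·1·8 = 600
  -X*Y**2 ↦ -1·5·9·1 = -45
  -2*X*Y*Z ↦ -2·5·3·8 = -240
  -2*X*Z**2 ↦ -2·5·1·64 = -640
  2*Y**2*Z ↦ 2·1·9·8 = 144
  -3*Y*Z**2 ↦ -3·1·3·64 = -576
  -Z**3 ↦ -1·1·1·512 = -512
Sum: F(5, 3, 8) = (-375) + (75) + (600) + (-45) + (-240) + (-640) + (144) + (-576) + (-512) = -1569.
Reducing mod 11: -1569 ≡ 4 (mod 11).
Since F(a, b, c) ≡ 4 ≠ 0 (mod 11), P does NOT lie on the curve.
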